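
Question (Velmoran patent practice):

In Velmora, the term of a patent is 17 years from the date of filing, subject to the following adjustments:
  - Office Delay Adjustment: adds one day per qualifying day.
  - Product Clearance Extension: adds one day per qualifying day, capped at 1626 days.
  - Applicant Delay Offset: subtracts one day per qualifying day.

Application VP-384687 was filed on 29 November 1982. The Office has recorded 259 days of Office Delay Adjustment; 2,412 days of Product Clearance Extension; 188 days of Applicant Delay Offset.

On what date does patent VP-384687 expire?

2004-07-22

Base term: filing date + 17 years → 29 November 1999.
Office Delay Adjustment: +259 days → 14 August 2000.
Product Clearance Extension: 2412 days claimed exceeds the 1626-day cap, so +1626 days → 26 January 2005.
Applicant Delay Offset: −188 days → 22 July 2004.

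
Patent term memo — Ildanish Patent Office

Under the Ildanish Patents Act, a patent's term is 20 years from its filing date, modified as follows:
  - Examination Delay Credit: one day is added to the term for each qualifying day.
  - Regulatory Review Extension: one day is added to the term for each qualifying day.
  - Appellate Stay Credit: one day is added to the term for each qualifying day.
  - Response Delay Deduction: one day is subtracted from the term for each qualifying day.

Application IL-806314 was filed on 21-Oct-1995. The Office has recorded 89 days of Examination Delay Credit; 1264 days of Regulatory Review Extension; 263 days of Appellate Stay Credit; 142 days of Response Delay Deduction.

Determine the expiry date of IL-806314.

Base term: filing date + 20 years → 21 October 2015.
Examination Delay Credit: +89 days → 18 January 2016.
Regulatory Review Extension: +1264 days → 5 July 2019.
Appellate Stay Credit: +263 days → 24 March 2020.
Response Delay Deduction: −142 days → 3 November 2019.

November 3, 2019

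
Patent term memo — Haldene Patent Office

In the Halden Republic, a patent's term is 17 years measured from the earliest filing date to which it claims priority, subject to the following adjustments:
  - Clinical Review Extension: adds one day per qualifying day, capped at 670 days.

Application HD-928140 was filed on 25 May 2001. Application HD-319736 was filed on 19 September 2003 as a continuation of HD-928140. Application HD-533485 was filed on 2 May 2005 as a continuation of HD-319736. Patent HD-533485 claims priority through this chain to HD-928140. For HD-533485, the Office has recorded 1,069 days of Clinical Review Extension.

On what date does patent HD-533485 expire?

Earliest priority filing: 25 May 2001.
Base term: 25 May 2001 + 17 years → 25 May 2018.
Clinical Review Extension: 1069 days claimed exceeds the 670-day cap, so +670 days → 25 March 2020.

2020-03-25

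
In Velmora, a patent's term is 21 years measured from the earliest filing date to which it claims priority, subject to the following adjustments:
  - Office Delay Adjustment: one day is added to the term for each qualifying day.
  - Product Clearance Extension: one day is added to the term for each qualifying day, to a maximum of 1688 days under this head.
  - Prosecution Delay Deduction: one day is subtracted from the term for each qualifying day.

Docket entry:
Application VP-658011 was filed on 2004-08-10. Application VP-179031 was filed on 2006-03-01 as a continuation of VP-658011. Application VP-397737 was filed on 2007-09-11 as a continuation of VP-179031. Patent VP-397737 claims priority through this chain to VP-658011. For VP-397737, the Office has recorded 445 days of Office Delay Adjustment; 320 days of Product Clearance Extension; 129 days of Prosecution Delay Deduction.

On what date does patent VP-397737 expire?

May 8, 2027

Earliest priority filing: 10 August 2004.
Base term: 10 August 2004 + 21 years → 10 August 2025.
Office Delay Adjustment: +445 days → 29 October 2026.
Product Clearance Extension: 320 days (within the 1688-day cap) → +320 days → 14 September 2027.
Prosecution Delay Deduction: −129 days → 8 May 2027.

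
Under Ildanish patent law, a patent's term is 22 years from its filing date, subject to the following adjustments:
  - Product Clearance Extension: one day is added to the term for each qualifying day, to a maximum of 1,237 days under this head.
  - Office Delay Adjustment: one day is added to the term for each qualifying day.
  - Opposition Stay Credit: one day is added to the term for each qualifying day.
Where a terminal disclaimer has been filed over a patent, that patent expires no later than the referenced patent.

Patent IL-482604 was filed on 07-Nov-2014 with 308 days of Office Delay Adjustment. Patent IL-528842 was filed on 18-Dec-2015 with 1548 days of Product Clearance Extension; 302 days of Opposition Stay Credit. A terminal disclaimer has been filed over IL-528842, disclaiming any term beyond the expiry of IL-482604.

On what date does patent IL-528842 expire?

2037-09-11

Natural term of IL-528842:
  Base: filing + 22 years → 18 December 2037.
  Product Clearance Extension: 1548 days claimed exceeds the 1237-day cap, so +1237 days → 8 May 2041.
  Opposition Stay Credit: +302 days → 6 March 2042.
Expiry of referenced patent IL-482604:
  Base: filing + 22 years → 7 November 2036.
  Office Delay Adjustment: +308 days → 11 September 2037.
Terminal disclaimer: IL-528842 expires on the earlier of 6 March 2042 and 11 September 2037.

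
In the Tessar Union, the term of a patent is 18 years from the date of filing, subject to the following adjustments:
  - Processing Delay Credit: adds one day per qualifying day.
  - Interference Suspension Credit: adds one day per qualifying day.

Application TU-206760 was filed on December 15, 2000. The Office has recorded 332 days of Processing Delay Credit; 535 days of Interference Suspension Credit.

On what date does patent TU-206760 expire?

April 30, 2021

Base term: filing date + 18 years → 15 December 2018.
Processing Delay Credit: +332 days → 12 November 2019.
Interference Suspension Credit: +535 days → 30 April 2021.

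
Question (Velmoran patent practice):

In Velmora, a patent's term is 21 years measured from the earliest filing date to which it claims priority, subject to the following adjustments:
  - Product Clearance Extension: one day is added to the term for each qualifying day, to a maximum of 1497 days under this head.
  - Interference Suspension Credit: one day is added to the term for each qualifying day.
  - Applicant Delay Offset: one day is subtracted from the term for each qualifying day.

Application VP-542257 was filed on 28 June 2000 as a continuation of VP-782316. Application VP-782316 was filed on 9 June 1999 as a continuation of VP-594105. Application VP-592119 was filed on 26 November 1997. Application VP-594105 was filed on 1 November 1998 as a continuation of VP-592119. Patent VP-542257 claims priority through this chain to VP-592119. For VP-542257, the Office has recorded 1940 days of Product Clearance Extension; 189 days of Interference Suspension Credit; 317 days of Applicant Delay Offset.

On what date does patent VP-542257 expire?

August 26, 2022

Earliest priority filing: 26 November 1997.
Base term: 26 November 1997 + 21 years → 26 November 2018.
Product Clearance Extension: 1940 days claimed exceeds the 1497-day cap, so +1497 days → 1 January 2023.
Interference Suspension Credit: +189 days → 9 July 2023.
Applicant Delay Offset: −317 days → 26 August 2022.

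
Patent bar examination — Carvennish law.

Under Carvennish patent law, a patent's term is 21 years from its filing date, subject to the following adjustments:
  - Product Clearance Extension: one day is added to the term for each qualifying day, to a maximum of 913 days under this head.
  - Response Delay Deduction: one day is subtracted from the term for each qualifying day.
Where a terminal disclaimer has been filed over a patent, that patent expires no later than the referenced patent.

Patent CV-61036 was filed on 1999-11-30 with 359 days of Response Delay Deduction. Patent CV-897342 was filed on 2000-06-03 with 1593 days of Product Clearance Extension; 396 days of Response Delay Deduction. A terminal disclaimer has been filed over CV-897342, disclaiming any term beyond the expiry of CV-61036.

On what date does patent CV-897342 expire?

Natural term of CV-897342:
  Base: filing + 21 years → 3 June 2021.
  Product Clearance Extension: 1593 days claimed exceeds the 913-day cap, so +913 days → 3 December 2023.
  Response Delay Deduction: −396 days → 2 November 2022.
Expiry of referenced patent CV-61036:
  Base: filing + 21 years → 30 November 2020.
  Response Delay Deduction: −359 days → 7 December 2019.
Terminal disclaimer: CV-897342 expires on the earlier of 2 November 2022 and 7 December 2019.

2019-12-07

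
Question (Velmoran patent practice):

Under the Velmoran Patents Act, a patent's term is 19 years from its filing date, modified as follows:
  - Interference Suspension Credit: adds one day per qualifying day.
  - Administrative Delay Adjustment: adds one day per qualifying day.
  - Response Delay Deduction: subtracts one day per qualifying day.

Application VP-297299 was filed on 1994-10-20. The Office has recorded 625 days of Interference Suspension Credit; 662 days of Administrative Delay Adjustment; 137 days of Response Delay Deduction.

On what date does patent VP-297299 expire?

Base term: filing date + 19 years → 20 October 2013.
Interference Suspension Credit: +625 days → 7 July 2015.
Administrative Delay Adjustment: +662 days → 29 April 2017.
Response Delay Deduction: −137 days → 13 December 2016.

December 13, 2016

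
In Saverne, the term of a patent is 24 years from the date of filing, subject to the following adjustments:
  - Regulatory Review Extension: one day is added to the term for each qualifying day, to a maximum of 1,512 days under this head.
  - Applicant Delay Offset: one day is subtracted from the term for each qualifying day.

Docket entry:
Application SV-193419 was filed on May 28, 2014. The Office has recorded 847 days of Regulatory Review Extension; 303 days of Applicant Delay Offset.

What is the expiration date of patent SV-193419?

Base term: filing date + 24 years → 28 May 2038.
Regulatory Review Extension: 847 days (within the 1512-day cap) → +847 days → 21 September 2040.
Applicant Delay Offset: −303 days → 23 November 2039.

November 23, 2039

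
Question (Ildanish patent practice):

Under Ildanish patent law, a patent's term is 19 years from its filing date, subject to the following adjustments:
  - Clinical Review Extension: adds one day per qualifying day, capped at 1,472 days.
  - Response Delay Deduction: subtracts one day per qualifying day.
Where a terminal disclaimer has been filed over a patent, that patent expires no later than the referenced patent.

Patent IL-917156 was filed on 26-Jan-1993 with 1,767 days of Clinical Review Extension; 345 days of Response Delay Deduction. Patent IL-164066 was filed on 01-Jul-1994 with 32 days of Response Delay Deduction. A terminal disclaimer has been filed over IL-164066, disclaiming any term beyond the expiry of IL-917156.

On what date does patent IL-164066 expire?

Natural term of IL-164066:
  Base: filing + 19 years → 1 July 2013.
  Response Delay Deduction: −32 days → 30 May 2013.
Expiry of referenced patent IL-917156:
  Base: filing + 19 years → 26 January 2012.
  Clinical Review Extension: 1767 days claimed exceeds the 1472-day cap, so +1472 days → 6 February 2016.
  Response Delay Deduction: −345 days → 26 February 2015.
Terminal disclaimer: IL-164066 expires on the earlier of 30 May 2013 and 26 February 2015.

2013-05-30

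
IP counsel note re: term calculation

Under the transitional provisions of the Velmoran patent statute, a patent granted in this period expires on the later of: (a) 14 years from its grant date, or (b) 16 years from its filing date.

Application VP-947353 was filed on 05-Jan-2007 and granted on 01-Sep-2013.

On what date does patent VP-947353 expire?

September 1, 2027

(a) grant + 14 years → 1 September 2027.
(b) filing + 16 years → 5 January 2023.
Later of the two: 1 September 2027.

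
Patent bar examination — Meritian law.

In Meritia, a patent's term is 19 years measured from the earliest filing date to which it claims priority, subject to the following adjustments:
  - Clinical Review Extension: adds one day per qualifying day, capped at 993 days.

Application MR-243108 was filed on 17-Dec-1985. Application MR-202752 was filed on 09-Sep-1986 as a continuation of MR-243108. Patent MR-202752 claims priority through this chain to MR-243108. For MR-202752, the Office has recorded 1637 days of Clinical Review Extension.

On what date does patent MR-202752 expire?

Earliest priority filing: 17 December 1985.
Base term: 17 December 1985 + 19 years → 17 December 2004.
Clinical Review Extension: 1637 days claimed exceeds the 993-day cap, so +993 days → 6 September 2007.

2007-09-06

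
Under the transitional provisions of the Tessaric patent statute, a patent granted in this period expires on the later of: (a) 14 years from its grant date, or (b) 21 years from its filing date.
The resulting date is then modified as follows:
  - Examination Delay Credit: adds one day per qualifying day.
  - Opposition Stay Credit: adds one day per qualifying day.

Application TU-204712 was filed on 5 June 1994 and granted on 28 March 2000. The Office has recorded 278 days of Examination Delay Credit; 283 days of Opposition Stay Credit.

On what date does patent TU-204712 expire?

2016-12-17

(a) grant + 14 years → 28 March 2014.
(b) filing + 21 years → 5 June 2015.
Later of the two: 5 June 2015.
Examination Delay Credit: +278 days → 9 March 2016.
Opposition Stay Credit: +283 days → 17 December 2016.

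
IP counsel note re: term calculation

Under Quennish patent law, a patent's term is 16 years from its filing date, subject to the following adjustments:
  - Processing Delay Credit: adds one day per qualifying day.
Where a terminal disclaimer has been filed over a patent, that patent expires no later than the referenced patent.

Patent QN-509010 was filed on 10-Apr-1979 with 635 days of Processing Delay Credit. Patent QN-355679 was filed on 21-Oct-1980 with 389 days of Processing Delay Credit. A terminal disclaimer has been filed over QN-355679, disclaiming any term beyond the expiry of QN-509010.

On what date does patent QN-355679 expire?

January 4, 1997

Natural term of QN-355679:
  Base: filing + 16 years → 21 October 1996.
  Processing Delay Credit: +389 days → 14 November 1997.
Expiry of referenced patent QN-509010:
  Base: filing + 16 years → 10 April 1995.
  Processing Delay Credit: +635 days → 4 January 1997.
Terminal disclaimer: QN-355679 expires on the earlier of 14 November 1997 and 4 January 1997.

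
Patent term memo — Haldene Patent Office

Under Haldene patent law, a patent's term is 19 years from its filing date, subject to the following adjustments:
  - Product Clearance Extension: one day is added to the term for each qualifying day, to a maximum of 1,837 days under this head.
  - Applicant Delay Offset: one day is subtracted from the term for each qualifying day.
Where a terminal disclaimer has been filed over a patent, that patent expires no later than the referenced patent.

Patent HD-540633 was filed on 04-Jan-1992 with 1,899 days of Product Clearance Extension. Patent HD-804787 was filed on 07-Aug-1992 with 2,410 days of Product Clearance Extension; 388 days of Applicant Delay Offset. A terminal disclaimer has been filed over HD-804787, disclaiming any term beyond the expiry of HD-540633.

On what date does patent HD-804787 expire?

2015-07-26

Natural term of HD-804787:
  Base: filing + 19 years → 7 August 2011.
  Product Clearance Extension: 2410 days claimed exceeds the 1837-day cap, so +1837 days → 17 August 2016.
  Applicant Delay Offset: −388 days → 26 July 2015.
Expiry of referenced patent HD-540633:
  Base: filing + 19 years → 4 January 2011.
  Product Clearance Extension: 1899 days claimed exceeds the 1837-day cap, so +1837 days → 15 January 2016.
Terminal disclaimer: HD-804787 expires on the earlier of 26 July 2015 and 15 January 2016.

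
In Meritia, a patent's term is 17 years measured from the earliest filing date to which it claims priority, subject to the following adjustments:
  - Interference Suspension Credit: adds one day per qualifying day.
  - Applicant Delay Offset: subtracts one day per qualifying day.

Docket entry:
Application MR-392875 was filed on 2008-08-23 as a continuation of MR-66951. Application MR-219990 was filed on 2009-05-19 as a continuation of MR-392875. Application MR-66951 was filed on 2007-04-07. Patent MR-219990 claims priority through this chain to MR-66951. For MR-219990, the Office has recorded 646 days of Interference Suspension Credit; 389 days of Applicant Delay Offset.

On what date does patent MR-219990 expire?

2024-12-20

Earliest priority filing: 7 April 2007.
Base term: 7 April 2007 + 17 years → 7 April 2024.
Interference Suspension Credit: +646 days → 13 January 2026.
Applicant Delay Offset: −389 days → 20 December 2024.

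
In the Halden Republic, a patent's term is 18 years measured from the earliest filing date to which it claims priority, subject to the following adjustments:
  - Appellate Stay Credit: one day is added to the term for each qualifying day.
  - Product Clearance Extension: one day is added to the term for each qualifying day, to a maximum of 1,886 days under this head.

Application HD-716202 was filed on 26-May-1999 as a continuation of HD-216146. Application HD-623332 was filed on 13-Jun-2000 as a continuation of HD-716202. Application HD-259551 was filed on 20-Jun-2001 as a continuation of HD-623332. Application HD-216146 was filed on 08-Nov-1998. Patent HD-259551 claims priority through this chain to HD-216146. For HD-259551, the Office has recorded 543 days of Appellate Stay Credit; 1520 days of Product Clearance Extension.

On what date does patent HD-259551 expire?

2022-07-03

Earliest priority filing: 8 November 1998.
Base term: 8 November 1998 + 18 years → 8 November 2016.
Appellate Stay Credit: +543 days → 5 May 2018.
Product Clearance Extension: 1520 days (within the 1886-day cap) → +1520 days → 3 July 2022.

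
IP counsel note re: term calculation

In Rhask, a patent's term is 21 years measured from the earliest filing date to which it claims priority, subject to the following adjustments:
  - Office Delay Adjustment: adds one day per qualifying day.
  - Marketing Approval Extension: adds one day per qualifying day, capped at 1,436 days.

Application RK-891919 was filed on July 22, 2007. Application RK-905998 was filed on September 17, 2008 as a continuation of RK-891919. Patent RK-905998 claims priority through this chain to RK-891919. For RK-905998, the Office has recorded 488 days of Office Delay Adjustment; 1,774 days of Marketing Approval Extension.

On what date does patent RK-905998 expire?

October 28, 2033

Earliest priority filing: 22 July 2007.
Base term: 22 July 2007 + 21 years → 22 July 2028.
Office Delay Adjustment: +488 days → 22 November 2029.
Marketing Approval Extension: 1774 days claimed exceeds the 1436-day cap, so +1436 days → 28 October 2033.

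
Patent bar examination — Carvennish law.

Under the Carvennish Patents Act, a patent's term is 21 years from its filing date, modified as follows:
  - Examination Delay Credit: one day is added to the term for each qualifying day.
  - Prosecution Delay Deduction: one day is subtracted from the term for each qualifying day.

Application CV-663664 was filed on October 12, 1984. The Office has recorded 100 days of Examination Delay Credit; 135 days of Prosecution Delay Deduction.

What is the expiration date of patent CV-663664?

Base term: filing date + 21 years → 12 October 2005.
Examination Delay Credit: +100 days → 20 January 2006.
Prosecution Delay Deduction: −135 days → 7 September 2005.

2005-09-07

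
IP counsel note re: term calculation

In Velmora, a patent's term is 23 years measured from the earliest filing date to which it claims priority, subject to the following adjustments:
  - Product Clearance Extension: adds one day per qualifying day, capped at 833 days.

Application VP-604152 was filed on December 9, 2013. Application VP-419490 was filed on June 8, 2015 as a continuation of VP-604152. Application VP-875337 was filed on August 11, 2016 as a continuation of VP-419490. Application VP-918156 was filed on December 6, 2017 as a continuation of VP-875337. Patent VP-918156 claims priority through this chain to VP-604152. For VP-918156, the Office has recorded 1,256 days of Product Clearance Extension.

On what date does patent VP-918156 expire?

March 22, 2039

Earliest priority filing: 9 December 2013.
Base term: 9 December 2013 + 23 years → 9 December 2036.
Product Clearance Extension: 1256 days claimed exceeds the 833-day cap, so +833 days → 22 March 2039.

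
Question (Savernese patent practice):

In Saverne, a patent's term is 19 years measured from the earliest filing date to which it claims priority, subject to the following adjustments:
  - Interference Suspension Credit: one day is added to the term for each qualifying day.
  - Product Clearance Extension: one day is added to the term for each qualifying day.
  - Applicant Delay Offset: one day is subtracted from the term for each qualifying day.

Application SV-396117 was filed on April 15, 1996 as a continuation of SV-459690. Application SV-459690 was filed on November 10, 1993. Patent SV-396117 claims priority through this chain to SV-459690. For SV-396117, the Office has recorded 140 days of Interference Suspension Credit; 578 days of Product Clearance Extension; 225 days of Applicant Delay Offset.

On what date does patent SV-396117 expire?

2014-03-18

Earliest priority filing: 10 November 1993.
Base term: 10 November 1993 + 19 years → 10 November 2012.
Interference Suspension Credit: +140 days → 30 March 2013.
Product Clearance Extension: +578 days → 29 October 2014.
Applicant Delay Offset: −225 days → 18 March 2014.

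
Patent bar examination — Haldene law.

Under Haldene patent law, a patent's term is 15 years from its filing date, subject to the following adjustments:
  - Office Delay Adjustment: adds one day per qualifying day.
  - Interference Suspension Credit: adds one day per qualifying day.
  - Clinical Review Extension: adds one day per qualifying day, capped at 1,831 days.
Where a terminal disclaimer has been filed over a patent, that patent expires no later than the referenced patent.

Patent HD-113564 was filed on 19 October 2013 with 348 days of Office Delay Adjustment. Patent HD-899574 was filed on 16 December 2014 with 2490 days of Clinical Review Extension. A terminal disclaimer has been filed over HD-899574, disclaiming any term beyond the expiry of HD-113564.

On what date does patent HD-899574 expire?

2029-10-02

Natural term of HD-899574:
  Base: filing + 15 years → 16 December 2029.
  Clinical Review Extension: 2490 days claimed exceeds the 1831-day cap, so +1831 days → 21 December 2034.
Expiry of referenced patent HD-113564:
  Base: filing + 15 years → 19 October 2028.
  Office Delay Adjustment: +348 days → 2 October 2029.
Terminal disclaimer: HD-899574 expires on the earlier of 21 December 2034 and 2 October 2029.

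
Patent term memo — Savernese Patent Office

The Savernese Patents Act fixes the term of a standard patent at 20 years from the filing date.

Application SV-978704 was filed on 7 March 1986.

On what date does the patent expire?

Filing date + 20 years → 7 March 2006.

2006-03-07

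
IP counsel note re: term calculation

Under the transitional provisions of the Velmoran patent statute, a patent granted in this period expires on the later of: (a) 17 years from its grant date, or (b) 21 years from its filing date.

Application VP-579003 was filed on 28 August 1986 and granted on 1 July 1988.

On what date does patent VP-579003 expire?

2007-08-28

(a) grant + 17 years → 1 July 2005.
(b) filing + 21 years → 28 August 2007.
Later of the two: 28 August 2007.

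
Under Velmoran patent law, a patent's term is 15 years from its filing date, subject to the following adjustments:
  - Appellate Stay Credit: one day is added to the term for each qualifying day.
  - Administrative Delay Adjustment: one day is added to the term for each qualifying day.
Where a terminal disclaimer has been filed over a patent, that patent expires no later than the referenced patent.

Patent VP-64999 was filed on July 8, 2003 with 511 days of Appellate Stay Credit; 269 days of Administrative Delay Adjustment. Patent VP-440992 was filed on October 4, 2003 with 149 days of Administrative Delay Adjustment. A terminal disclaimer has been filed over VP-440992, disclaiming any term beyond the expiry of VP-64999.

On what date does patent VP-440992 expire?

2019-03-02

Natural term of VP-440992:
  Base: filing + 15 years → 4 October 2018.
  Administrative Delay Adjustment: +149 days → 2 March 2019.
Expiry of referenced patent VP-64999:
  Base: filing + 15 years → 8 July 2018.
  Appellate Stay Credit: +511 days → 1 December 2019.
  Administrative Delay Adjustment: +269 days → 26 August 2020.
Terminal disclaimer: VP-440992 expires on the earlier of 2 March 2019 and 26 August 2020.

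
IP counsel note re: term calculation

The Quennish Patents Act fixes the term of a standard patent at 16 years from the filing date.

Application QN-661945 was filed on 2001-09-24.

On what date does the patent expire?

2017-09-24

Filing date + 16 years → 24 September 2017.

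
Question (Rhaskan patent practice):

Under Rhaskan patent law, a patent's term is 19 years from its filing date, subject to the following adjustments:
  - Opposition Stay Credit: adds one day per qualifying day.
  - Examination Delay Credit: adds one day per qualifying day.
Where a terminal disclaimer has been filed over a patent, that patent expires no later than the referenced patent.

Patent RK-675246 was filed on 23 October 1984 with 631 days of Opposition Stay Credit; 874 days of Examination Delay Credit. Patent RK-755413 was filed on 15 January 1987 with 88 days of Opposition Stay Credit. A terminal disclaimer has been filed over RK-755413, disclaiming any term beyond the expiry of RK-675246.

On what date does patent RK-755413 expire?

Natural term of RK-755413:
  Base: filing + 19 years → 15 January 2006.
  Opposition Stay Credit: +88 days → 13 April 2006.
Expiry of referenced patent RK-675246:
  Base: filing + 19 years → 23 October 2003.
  Opposition Stay Credit: +631 days → 15 July 2005.
  Examination Delay Credit: +874 days → 6 December 2007.
Terminal disclaimer: RK-755413 expires on the earlier of 13 April 2006 and 6 December 2007.

April 13, 2006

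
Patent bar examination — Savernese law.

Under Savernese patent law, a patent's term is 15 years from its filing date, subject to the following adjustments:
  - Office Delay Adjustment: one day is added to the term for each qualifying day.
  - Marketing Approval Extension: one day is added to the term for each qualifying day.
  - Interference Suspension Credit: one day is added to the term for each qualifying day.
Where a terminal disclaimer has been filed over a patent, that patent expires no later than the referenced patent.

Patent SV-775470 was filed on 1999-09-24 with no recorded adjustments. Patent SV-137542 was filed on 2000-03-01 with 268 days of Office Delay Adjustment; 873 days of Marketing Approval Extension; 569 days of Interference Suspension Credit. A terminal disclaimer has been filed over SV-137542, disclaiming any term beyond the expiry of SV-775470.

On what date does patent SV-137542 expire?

September 24, 2014

Natural term of SV-137542:
  Base: filing + 15 years → 1 March 2015.
  Office Delay Adjustment: +268 days → 24 November 2015.
  Marketing Approval Extension: +873 days → 15 April 2018.
  Interference Suspension Credit: +569 days → 5 November 2019.
Expiry of referenced patent SV-775470:
  Base: filing + 15 years → 24 September 2014.
Terminal disclaimer: SV-137542 expires on the earlier of 5 November 2019 and 24 September 2014.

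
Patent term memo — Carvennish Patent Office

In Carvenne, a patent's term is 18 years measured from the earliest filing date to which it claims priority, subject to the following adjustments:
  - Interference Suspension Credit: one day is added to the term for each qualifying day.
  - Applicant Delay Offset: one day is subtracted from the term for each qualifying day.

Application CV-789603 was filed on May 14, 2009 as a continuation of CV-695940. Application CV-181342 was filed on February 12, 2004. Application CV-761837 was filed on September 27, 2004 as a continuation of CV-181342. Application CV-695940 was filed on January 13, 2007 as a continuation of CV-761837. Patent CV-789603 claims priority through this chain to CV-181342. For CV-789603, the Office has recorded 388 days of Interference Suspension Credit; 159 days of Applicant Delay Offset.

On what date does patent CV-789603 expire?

September 29, 2022

Earliest priority filing: 12 February 2004.
Base term: 12 February 2004 + 18 years → 12 February 2022.
Interference Suspension Credit: +388 days → 7 March 2023.
Applicant Delay Offset: −159 days → 29 September 2022.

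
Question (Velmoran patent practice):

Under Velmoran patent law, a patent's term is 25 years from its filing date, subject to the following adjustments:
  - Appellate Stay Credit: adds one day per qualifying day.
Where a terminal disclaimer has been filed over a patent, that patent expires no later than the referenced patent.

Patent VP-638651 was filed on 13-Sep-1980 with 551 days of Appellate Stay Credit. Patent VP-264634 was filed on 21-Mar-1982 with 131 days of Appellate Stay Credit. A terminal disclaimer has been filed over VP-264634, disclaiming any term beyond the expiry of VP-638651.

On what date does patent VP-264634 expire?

Natural term of VP-264634:
  Base: filing + 25 years → 21 March 2007.
  Appellate Stay Credit: +131 days → 30 July 2007.
Expiry of referenced patent VP-638651:
  Base: filing + 25 years → 13 September 2005.
  Appellate Stay Credit: +551 days → 18 March 2007.
Terminal disclaimer: VP-264634 expires on the earlier of 30 July 2007 and 18 March 2007.

March 18, 2007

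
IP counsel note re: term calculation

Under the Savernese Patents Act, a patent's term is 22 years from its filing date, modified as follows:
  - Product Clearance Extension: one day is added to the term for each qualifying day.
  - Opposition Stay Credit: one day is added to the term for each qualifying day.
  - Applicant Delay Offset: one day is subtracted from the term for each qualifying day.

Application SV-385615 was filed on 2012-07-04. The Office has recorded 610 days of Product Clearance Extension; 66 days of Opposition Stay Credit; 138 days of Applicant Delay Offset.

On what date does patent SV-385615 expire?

Base term: filing date + 22 years → 4 July 2034.
Product Clearance Extension: +610 days → 5 March 2036.
Opposition Stay Credit: +66 days → 10 May 2036.
Applicant Delay Offset: −138 days → 24 December 2035.

December 24, 2035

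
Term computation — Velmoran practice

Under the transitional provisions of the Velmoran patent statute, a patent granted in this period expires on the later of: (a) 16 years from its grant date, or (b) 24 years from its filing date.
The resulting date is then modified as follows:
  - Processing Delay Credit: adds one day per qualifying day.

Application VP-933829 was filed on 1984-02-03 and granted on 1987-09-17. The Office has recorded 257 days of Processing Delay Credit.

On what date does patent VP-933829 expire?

October 17, 2008

(a) grant + 16 years → 17 September 2003.
(b) filing + 24 years → 3 February 2008.
Later of the two: 3 February 2008.
Processing Delay Credit: +257 days → 17 October 2008.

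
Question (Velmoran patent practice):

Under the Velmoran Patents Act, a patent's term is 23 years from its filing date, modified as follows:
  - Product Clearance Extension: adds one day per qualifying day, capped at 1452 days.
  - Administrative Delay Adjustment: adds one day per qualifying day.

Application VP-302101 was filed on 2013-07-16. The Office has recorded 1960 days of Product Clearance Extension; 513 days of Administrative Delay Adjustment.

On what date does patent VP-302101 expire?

December 2, 2041

Base term: filing date + 23 years → 16 July 2036.
Product Clearance Extension: 1960 days claimed exceeds the 1452-day cap, so +1452 days → 7 July 2040.
Administrative Delay Adjustment: +513 days → 2 December 2041.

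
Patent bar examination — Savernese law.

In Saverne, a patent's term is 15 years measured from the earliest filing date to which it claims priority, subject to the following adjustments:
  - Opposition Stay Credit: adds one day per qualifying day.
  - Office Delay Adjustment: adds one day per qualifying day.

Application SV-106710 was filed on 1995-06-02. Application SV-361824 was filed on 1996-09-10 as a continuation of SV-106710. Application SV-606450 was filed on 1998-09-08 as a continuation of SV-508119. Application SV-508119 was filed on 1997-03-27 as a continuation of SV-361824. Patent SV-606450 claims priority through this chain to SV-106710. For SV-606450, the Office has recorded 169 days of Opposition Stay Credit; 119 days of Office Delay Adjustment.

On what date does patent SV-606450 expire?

2011-03-17

Earliest priority filing: 2 June 1995.
Base term: 2 June 1995 + 15 years → 2 June 2010.
Opposition Stay Credit: +169 days → 18 November 2010.
Office Delay Adjustment: +119 days → 17 March 2011.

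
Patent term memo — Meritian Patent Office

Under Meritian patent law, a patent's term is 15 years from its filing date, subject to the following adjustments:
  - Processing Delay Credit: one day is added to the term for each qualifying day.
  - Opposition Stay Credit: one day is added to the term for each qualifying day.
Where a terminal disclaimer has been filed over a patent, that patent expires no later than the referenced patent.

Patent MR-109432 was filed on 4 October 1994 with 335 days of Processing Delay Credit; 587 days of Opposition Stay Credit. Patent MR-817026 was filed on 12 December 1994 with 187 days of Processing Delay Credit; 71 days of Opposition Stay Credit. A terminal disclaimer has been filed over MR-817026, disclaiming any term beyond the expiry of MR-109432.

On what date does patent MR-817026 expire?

August 27, 2010

Natural term of MR-817026:
  Base: filing + 15 years → 12 December 2009.
  Processing Delay Credit: +187 days → 17 June 2010.
  Opposition Stay Credit: +71 days → 27 August 2010.
Expiry of referenced patent MR-109432:
  Base: filing + 15 years → 4 October 2009.
  Processing Delay Credit: +335 days → 4 September 2010.
  Opposition Stay Credit: +587 days → 13 April 2012.
Terminal disclaimer: MR-817026 expires on the earlier of 27 August 2010 and 13 April 2012.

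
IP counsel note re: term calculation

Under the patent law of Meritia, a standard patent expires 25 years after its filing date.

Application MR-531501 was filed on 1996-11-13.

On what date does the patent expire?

Filing date + 25 years → 13 November 2021.

2021-11-13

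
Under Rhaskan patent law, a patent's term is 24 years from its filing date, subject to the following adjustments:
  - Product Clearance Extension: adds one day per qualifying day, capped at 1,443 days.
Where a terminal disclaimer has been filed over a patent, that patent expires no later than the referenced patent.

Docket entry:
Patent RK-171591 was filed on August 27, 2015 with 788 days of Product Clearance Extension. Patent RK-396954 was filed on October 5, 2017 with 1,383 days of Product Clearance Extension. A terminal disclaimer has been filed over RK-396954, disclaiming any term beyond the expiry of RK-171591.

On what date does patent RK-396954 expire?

2041-10-23

Natural term of RK-396954:
  Base: filing + 24 years → 5 October 2041.
  Product Clearance Extension: 1383 days (within the 1443-day cap) → +1383 days → 19 July 2045.
Expiry of referenced patent RK-171591:
  Base: filing + 24 years → 27 August 2039.
  Product Clearance Extension: 788 days (within the 1443-day cap) → +788 days → 23 October 2041.
Terminal disclaimer: RK-396954 expires on the earlier of 19 July 2045 and 23 October 2041.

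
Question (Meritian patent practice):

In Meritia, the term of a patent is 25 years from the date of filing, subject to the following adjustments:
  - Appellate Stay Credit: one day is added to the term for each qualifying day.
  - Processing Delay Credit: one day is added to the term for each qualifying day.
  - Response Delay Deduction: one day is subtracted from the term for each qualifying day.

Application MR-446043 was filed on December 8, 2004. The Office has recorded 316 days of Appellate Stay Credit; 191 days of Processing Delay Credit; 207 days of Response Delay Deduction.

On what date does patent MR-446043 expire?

Base term: filing date + 25 years → 8 December 2029.
Appellate Stay Credit: +316 days → 20 October 2030.
Processing Delay Credit: +191 days → 29 April 2031.
Response Delay Deduction: −207 days → 4 October 2030.

2030-10-04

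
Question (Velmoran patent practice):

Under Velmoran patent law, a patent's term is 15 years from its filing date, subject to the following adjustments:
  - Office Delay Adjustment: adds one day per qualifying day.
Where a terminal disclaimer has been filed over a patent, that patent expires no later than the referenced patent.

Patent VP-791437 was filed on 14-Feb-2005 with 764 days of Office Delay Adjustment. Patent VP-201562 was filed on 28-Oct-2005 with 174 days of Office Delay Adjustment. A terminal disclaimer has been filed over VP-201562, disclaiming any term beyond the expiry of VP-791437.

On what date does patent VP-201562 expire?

Natural term of VP-201562:
  Base: filing + 15 years → 28 October 2020.
  Office Delay Adjustment: +174 days → 20 April 2021.
Expiry of referenced patent VP-791437:
  Base: filing + 15 years → 14 February 2020.
  Office Delay Adjustment: +764 days → 19 March 2022.
Terminal disclaimer: VP-201562 expires on the earlier of 20 April 2021 and 19 March 2022.

2021-04-20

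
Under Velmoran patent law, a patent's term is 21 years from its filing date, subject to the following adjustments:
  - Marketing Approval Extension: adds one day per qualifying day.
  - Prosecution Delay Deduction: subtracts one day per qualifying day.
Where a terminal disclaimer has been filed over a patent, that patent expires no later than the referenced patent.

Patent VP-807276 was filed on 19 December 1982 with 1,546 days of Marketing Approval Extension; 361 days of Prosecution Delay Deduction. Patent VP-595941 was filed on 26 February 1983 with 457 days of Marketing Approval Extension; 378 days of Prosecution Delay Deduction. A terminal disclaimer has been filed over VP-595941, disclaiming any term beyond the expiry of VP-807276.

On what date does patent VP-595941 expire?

2004-05-15

Natural term of VP-595941:
  Base: filing + 21 years → 26 February 2004.
  Marketing Approval Extension: +457 days → 28 May 2005.
  Prosecution Delay Deduction: −378 days → 15 May 2004.
Expiry of referenced patent VP-807276:
  Base: filing + 21 years → 19 December 2003.
  Marketing Approval Extension: +1546 days → 13 March 2008.
  Prosecution Delay Deduction: −361 days → 18 March 2007.
Terminal disclaimer: VP-595941 expires on the earlier of 15 May 2004 and 18 March 2007.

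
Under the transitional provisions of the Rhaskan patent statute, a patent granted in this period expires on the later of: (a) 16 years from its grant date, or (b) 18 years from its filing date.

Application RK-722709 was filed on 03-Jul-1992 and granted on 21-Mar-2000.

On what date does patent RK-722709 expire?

(a) grant + 16 years → 21 March 2016.
(b) filing + 18 years → 3 July 2010.
Later of the two: 21 March 2016.

2016-03-21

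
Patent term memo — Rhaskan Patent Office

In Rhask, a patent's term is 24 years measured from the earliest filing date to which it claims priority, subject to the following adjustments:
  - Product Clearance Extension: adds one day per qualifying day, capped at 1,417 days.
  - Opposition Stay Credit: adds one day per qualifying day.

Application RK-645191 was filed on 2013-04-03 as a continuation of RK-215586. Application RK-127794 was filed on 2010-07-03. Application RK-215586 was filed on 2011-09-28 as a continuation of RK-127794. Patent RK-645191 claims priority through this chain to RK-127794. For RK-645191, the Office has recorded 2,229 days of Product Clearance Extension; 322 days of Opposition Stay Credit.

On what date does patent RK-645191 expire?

Earliest priority filing: 3 July 2010.
Base term: 3 July 2010 + 24 years → 3 July 2034.
Product Clearance Extension: 2229 days claimed exceeds the 1417-day cap, so +1417 days → 20 May 2038.
Opposition Stay Credit: +322 days → 7 April 2039.

2039-04-07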